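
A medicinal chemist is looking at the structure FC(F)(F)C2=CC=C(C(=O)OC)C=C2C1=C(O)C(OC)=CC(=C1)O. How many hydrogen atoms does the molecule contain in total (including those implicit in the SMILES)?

13

Walk through each heavy atom and fill implicit hydrogens from standard valence (C 4, N 3, O 2, S 2, halogen 1):
  atom 1: F (halogen, monovalent) → 0 H
  atom 2: C, bond orders sum to 4 (valence 4) → 0 H
  atom 3: F (halogen, monovalent) → 0 H
  atom 4: F (halogen, monovalent) → 0 H
  atom 5: C, bond orders sum to 4 (valence 4) → 0 H
  atom 6: C, bond orders sum to 3 (valence 4) → 1 H
  atom 7: C, bond orders sum to 3 (valence 4) → 1 H
  atom 8: C, bond orders sum to 4 (valence 4) → 0 H
  atom 9: C, bond orders sum to 4 (valence 4) → 0 H
  atom 10: O, bond orders sum to 2 (valence 2) → 0 H
  atom 11: O, bond orders sum to 2 (valence 2) → 0 H
  atom 12: C, bond orders sum to 1 (valence 4) → 3 H
  atom 13: C, bond orders sum to 3 (valence 4) → 1 H
  atom 14: C, bond orders sum to 4 (valence 4) → 0 H
  atom 15: C, bond orders sum to 4 (valence 4) → 0 H
  atom 16: C, bond orders sum to 4 (valence 4) → 0 H
  atom 17: O, bond orders sum to 1 (valence 2) → 1 H
  atom 18: C, bond orders sum to 4 (valence 4) → 0 H
  atom 19: O, bond orders sum to 2 (valence 2) → 0 H
  atom 20: C, bond orders sum to 1 (valence 4) → 3 H
  atom 21: C, bond orders sum to 3 (valence 4) → 1 H
  atom 22: C, bond orders sum to 4 (valence 4) → 0 H
  atom 23: C, bond orders sum to 3 (valence 4) → 1 H
  atom 24: O, bond orders sum to 1 (valence 2) → 1 H
Total hydrogens: 13.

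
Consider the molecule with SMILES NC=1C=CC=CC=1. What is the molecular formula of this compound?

Walk through each heavy atom and fill implicit hydrogens from standard valence (C 4, N 3, O 2, S 2, halogen 1):
  atom 1: N, bond orders sum to 1 (valence 3) → 2 H
  atom 2: C, bond orders sum to 4 (valence 4) → 0 H
  atom 3: C, bond orders sum to 3 (valence 4) → 1 H
  atom 4: C, bond orders sum to 3 (valence 4) → 1 H
  atom 5: C, bond orders sum to 3 (valence 4) → 1 H
  atom 6: C, bond orders sum to 3 (valence 4) → 1 H
  atom 7: C, bond orders sum to 3 (valence 4) → 1 H
Totals → C:6, H:7, N:1.
In Hill order: C6H7N.

C6H7N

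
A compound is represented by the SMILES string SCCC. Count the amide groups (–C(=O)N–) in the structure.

0

Scan the SMILES for the amide motif — none present.
Groups that are present: 1 thiol.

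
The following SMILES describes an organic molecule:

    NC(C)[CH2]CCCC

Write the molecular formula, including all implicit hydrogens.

Walk through each heavy atom and fill implicit hydrogens from standard valence (C 4, N 3, O 2, S 2, halogen 1):
  atom 1: N, bond orders sum to 1 (valence 3) → 2 H
  atom 2: C, bond orders sum to 3 (valence 4) → 1 H
  atom 3: C, bond orders sum to 1 (valence 4) → 3 H
  atom 4: C with explicit H count 2
  atom 5: C, bond orders sum to 2 (valence 4) → 2 H
  atom 6: C, bond orders sum to 2 (valence 4) → 2 H
  atom 7: C, bond orders sum to 2 (valence 4) → 2 H
  atom 8: C, bond orders sum to 1 (valence 4) → 3 H
Totals → C:7, H:17, N:1.

C7H17N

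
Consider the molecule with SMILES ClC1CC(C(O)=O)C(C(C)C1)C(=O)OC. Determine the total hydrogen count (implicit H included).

Walk through each heavy atom and fill implicit hydrogens from standard valence (C 4, N 3, O 2, S 2, halogen 1):
  atom 1: Cl (halogen, monovalent) → 0 H
  atom 2: C, bond orders sum to 3 (valence 4) → 1 H
  atom 3: C, bond orders sum to 2 (valence 4) → 2 H
  atom 4: C, bond orders sum to 3 (valence 4) → 1 H
  atom 5: C, bond orders sum to 4 (valence 4) → 0 H
  atom 6: O, bond orders sum to 1 (valence 2) → 1 H
  atom 7: O, bond orders sum to 2 (valence 2) → 0 H
  atom 8: C, bond orders sum to 3 (valence 4) → 1 H
  atom 9: C, bond orders sum to 3 (valence 4) → 1 H
  atom 10: C, bond orders sum to 1 (valence 4) → 3 H
  atom 11: C, bond orders sum to 2 (valence 4) → 2 H
  atom 12: C, bond orders sum to 4 (valence 4) → 0 H
  atom 13: O, bond orders sum to 2 (valence 2) → 0 H
  atom 14: O, bond orders sum to 2 (valence 2) → 0 H
  atom 15: C, bond orders sum to 1 (valence 4) → 3 H
Total hydrogens: 15.

15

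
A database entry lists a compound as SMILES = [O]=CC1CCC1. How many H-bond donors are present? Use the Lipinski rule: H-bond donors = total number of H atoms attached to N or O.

Donors: find every N or O and count the H atoms it carries.
  atom 1 (O): bond orders sum to 2 → 0 H
Lipinski HBD = 0.

0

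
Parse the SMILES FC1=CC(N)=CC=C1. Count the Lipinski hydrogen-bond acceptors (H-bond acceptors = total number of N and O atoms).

1

N atoms: 1; O atoms: 0.
Lipinski HBA = 1 + 0 = 1.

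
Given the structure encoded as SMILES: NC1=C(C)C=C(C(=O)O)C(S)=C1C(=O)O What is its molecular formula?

Walk through each heavy atom and fill implicit hydrogens from standard valence (C 4, N 3, O 2, S 2, halogen 1):
  atom 1: N, bond orders sum to 1 (valence 3) → 2 H
  atom 2: C, bond orders sum to 4 (valence 4) → 0 H
  atom 3: C, bond orders sum to 4 (valence 4) → 0 H
  atom 4: C, bond orders sum to 1 (valence 4) → 3 H
  atom 5: C, bond orders sum to 3 (valence 4) → 1 H
  atom 6: C, bond orders sum to 4 (valence 4) → 0 H
  atom 7: C, bond orders sum to 4 (valence 4) → 0 H
  atom 8: O, bond orders sum to 2 (valence 2) → 0 H
  atom 9: O, bond orders sum to 1 (valence 2) → 1 H
  atom 10: C, bond orders sum to 4 (valence 4) → 0 H
  atom 11: S, bond orders sum to 1 (valence 2) → 1 H
  atom 12: C, bond orders sum to 4 (valence 4) → 0 H
  atom 13: C, bond orders sum to 4 (valence 4) → 0 H
  atom 14: O, bond orders sum to 2 (valence 2) → 0 H
  atom 15: O, bond orders sum to 1 (valence 2) → 1 H
Totals → C:9, H:9, N:1, O:4, S:1.

C9H9NO4S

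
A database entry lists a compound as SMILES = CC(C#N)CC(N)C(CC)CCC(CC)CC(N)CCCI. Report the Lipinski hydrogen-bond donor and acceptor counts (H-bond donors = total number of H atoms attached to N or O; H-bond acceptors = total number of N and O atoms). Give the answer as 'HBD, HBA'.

4, 3

Donors: find every N or O and count the H atoms it carries.
  atom 4 (N): bond orders sum to 3 → 0 H
  atom 7 (N): bond orders sum to 1 → 2 H
  atom 18 (N): bond orders sum to 1 → 2 H
Lipinski HBD = 4.
Acceptors: N atoms = 3, O atoms = 0 → HBA = 3.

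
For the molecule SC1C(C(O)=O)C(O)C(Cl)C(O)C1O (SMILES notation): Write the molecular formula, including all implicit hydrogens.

Walk through each heavy atom and fill implicit hydrogens from standard valence (C 4, N 3, O 2, S 2, halogen 1):
  atom 1: S, bond orders sum to 1 (valence 2) → 1 H
  atom 2: C, bond orders sum to 3 (valence 4) → 1 H
  atom 3: C, bond orders sum to 3 (valence 4) → 1 H
  atom 4: C, bond orders sum to 4 (valence 4) → 0 H
  atom 5: O, bond orders sum to 1 (valence 2) → 1 H
  atom 6: O, bond orders sum to 2 (valence 2) → 0 H
  atom 7: C, bond orders sum to 3 (valence 4) → 1 H
  atom 8: O, bond orders sum to 1 (valence 2) → 1 H
  atom 9: C, bond orders sum to 3 (valence 4) → 1 H
  atom 10: Cl (halogen, monovalent) → 0 H
  atom 11: C, bond orders sum to 3 (valence 4) → 1 H
  atom 12: O, bond orders sum to 1 (valence 2) → 1 H
  atom 13: C, bond orders sum to 3 (valence 4) → 1 H
  atom 14: O, bond orders sum to 1 (valence 2) → 1 H
Totals → C:7, H:11, Cl:1, O:5, S:1.
In Hill order: C7H11ClO5S.

C7H11ClO5S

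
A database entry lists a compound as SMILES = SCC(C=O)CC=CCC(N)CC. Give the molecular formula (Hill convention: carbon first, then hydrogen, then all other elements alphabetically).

Walk through each heavy atom and fill implicit hydrogens from standard valence (C 4, N 3, O 2, S 2, halogen 1):
  atom 1: S, bond orders sum to 1 (valence 2) → 1 H
  atom 2: C, bond orders sum to 2 (valence 4) → 2 H
  atom 3: C, bond orders sum to 3 (valence 4) → 1 H
  atom 4: C, bond orders sum to 3 (valence 4) → 1 H
  atom 5: O, bond orders sum to 2 (valence 2) → 0 H
  atom 6: C, bond orders sum to 2 (valence 4) → 2 H
  atom 7: C, bond orders sum to 3 (valence 4) → 1 H
  atom 8: C, bond orders sum to 3 (valence 4) → 1 H
  atom 9: C, bond orders sum to 2 (valence 4) → 2 H
  atom 10: C, bond orders sum to 3 (valence 4) → 1 H
  atom 11: N, bond orders sum to 1 (valence 3) → 2 H
  atom 12: C, bond orders sum to 2 (valence 4) → 2 H
  atom 13: C, bond orders sum to 1 (valence 4) → 3 H
Totals → C:10, H:19, N:1, O:1, S:1.
In Hill order: C10H19NOS.

C10H19NOS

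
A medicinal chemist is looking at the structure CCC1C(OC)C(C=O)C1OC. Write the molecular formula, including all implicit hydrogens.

Walk through each heavy atom and fill implicit hydrogens from standard valence (C 4, N 3, O 2, S 2, halogen 1):
  atom 1: C, bond orders sum to 1 (valence 4) → 3 H
  atom 2: C, bond orders sum to 2 (valence 4) → 2 H
  atom 3: C, bond orders sum to 3 (valence 4) → 1 H
  atom 4: C, bond orders sum to 3 (valence 4) → 1 H
  atom 5: O, bond orders sum to 2 (valence 2) → 0 H
  atom 6: C, bond orders sum to 1 (valence 4) → 3 H
  atom 7: C, bond orders sum to 3 (valence 4) → 1 H
  atom 8: C, bond orders sum to 3 (valence 4) → 1 H
  atom 9: O, bond orders sum to 2 (valence 2) → 0 H
  atom 10: C, bond orders sum to 3 (valence 4) → 1 H
  atom 11: O, bond orders sum to 2 (valence 2) → 0 H
  atom 12: C, bond orders sum to 1 (valence 4) → 3 H
Totals → C:9, H:16, O:3.
In Hill order: C9H16O3.

C9H16O3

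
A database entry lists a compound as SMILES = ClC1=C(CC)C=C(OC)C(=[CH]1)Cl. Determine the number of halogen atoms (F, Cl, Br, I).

2

Halogen atoms appear at heavy-atom positions 1, 12 (2×Cl).
Other groups present: 1 ether.
Halogen count: 2.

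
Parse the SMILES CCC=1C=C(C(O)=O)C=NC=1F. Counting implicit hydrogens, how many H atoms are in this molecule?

Walk through each heavy atom and fill implicit hydrogens from standard valence (C 4, N 3, O 2, S 2, halogen 1):
  atom 1: C, bond orders sum to 1 (valence 4) → 3 H
  atom 2: C, bond orders sum to 2 (valence 4) → 2 H
  atom 3: C, bond orders sum to 4 (valence 4) → 0 H
  atom 4: C, bond orders sum to 3 (valence 4) → 1 H
  atom 5: C, bond orders sum to 4 (valence 4) → 0 H
  atom 6: C, bond orders sum to 4 (valence 4) → 0 H
  atom 7: O, bond orders sum to 1 (valence 2) → 1 H
  atom 8: O, bond orders sum to 2 (valence 2) → 0 H
  atom 9: C, bond orders sum to 3 (valence 4) → 1 H
  atom 10: N, bond orders sum to 3 (valence 3) → 0 H
  atom 11: C, bond orders sum to 4 (valence 4) → 0 H
  atom 12: F (halogen, monovalent) → 0 H
Total hydrogens: 8.

8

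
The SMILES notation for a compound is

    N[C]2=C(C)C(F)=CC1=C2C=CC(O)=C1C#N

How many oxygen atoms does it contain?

Scan the SMILES for O atoms (remember two-letter symbols like Cl and Br are single atoms).
Oxygen count: 1.

1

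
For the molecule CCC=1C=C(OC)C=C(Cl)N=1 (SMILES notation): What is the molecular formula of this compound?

C8H10ClNO

Walk through each heavy atom and fill implicit hydrogens from standard valence (C 4, N 3, O 2, S 2, halogen 1):
  atom 1: C, bond orders sum to 1 (valence 4) → 3 H
  atom 2: C, bond orders sum to 2 (valence 4) → 2 H
  atom 3: C, bond orders sum to 4 (valence 4) → 0 H
  atom 4: C, bond orders sum to 3 (valence 4) → 1 H
  atom 5: C, bond orders sum to 4 (valence 4) → 0 H
  atom 6: O, bond orders sum to 2 (valence 2) → 0 H
  atom 7: C, bond orders sum to 1 (valence 4) → 3 H
  atom 8: C, bond orders sum to 3 (valence 4) → 1 H
  atom 9: C, bond orders sum to 4 (valence 4) → 0 H
  atom 10: Cl (halogen, monovalent) → 0 H
  atom 11: N, bond orders sum to 3 (valence 3) → 0 H
Totals → C:8, H:10, Cl:1, N:1, O:1.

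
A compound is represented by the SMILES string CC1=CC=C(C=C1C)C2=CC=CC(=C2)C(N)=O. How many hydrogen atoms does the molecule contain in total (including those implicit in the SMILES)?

15

Walk through each heavy atom and fill implicit hydrogens from standard valence (C 4, N 3, O 2, S 2, halogen 1):
  atom 1: C, bond orders sum to 1 (valence 4) → 3 H
  atom 2: C, bond orders sum to 4 (valence 4) → 0 H
  atom 3: C, bond orders sum to 3 (valence 4) → 1 H
  atom 4: C, bond orders sum to 3 (valence 4) → 1 H
  atom 5: C, bond orders sum to 4 (valence 4) → 0 H
  atom 6: C, bond orders sum to 3 (valence 4) → 1 H
  atom 7: C, bond orders sum to 4 (valence 4) → 0 H
  atom 8: C, bond orders sum to 1 (valence 4) → 3 H
  atom 9: C, bond orders sum to 4 (valence 4) → 0 H
  atom 10: C, bond orders sum to 3 (valence 4) → 1 H
  atom 11: C, bond orders sum to 3 (valence 4) → 1 H
  atom 12: C, bond orders sum to 3 (valence 4) → 1 H
  atom 13: C, bond orders sum to 4 (valence 4) → 0 H
  atom 14: C, bond orders sum to 3 (valence 4) → 1 H
  atom 15: C, bond orders sum to 4 (valence 4) → 0 H
  atom 16: N, bond orders sum to 1 (valence 3) → 2 H
  atom 17: O, bond orders sum to 2 (valence 2) → 0 H
Total hydrogens: 15.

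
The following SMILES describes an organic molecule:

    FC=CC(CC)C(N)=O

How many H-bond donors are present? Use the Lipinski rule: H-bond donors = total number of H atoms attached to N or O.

2

Donors: find every N or O and count the H atoms it carries.
  atom 8 (N): bond orders sum to 1 → 2 H
  atom 9 (O): bond orders sum to 2 → 0 H
Lipinski HBD = 2.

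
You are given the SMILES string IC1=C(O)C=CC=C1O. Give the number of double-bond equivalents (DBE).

Degree of unsaturation = (number of rings) + (number of π bonds).
Ring closures in the SMILES: 1.
π bonds: 3 double bonds (each 1 DoU) → 3 DoU from unsaturation.
Total DoU = 1 + 3 = 4.

4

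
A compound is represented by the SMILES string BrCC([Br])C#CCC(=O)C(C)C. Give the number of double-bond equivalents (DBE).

3

Molecular formula: C9H12Br2O.
DoU = (2C + 2 + N − H − X) / 2, where X is the halogen count and O/S are ignored.
    = (2·9 + 2 + 0 − 12 − 2) / 2 = 6 / 2 = 3.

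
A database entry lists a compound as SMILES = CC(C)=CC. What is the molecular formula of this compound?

C5H10

Walk through each heavy atom and fill implicit hydrogens from standard valence (C 4, N 3, O 2, S 2, halogen 1):
  atom 1: C, bond orders sum to 1 (valence 4) → 3 H
  atom 2: C, bond orders sum to 4 (valence 4) → 0 H
  atom 3: C, bond orders sum to 1 (valence 4) → 3 H
  atom 4: C, bond orders sum to 3 (valence 4) → 1 H
  atom 5: C, bond orders sum to 1 (valence 4) → 3 H
Totals → C:5, H:10.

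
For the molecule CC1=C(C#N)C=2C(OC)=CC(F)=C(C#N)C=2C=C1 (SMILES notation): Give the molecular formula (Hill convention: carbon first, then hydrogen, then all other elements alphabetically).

Walk through each heavy atom and fill implicit hydrogens from standard valence (C 4, N 3, O 2, S 2, halogen 1):
  atom 1: C, bond orders sum to 1 (valence 4) → 3 H
  atom 2: C, bond orders sum to 4 (valence 4) → 0 H
  atom 3: C, bond orders sum to 4 (valence 4) → 0 H
  atom 4: C, bond orders sum to 4 (valence 4) → 0 H
  atom 5: N, bond orders sum to 3 (valence 3) → 0 H
  atom 6: C, bond orders sum to 4 (valence 4) → 0 H
  atom 7: C, bond orders sum to 4 (valence 4) → 0 H
  atom 8: O, bond orders sum to 2 (valence 2) → 0 H
  atom 9: C, bond orders sum to 1 (valence 4) → 3 H
  atom 10: C, bond orders sum to 3 (valence 4) → 1 H
  atom 11: C, bond orders sum to 4 (valence 4) → 0 H
  atom 12: F (halogen, monovalent) → 0 H
  atom 13: C, bond orders sum to 4 (valence 4) → 0 H
  atom 14: C, bond orders sum to 4 (valence 4) → 0 H
  atom 15: N, bond orders sum to 3 (valence 3) → 0 H
  atom 16: C, bond orders sum to 4 (valence 4) → 0 H
  atom 17: C, bond orders sum to 3 (valence 4) → 1 H
  atom 18: C, bond orders sum to 3 (valence 4) → 1 H
Totals → C:14, H:9, F:1, N:2, O:1.
In Hill order: C14H9FN2O.

C14H9FN2O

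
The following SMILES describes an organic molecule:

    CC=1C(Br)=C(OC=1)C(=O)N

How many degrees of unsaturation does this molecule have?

Degree of unsaturation = (number of rings) + (number of π bonds).
Ring closures in the SMILES: 1.
π bonds: 3 double bonds (each 1 DoU) → 3 DoU from unsaturation.
Total DoU = 1 + 3 = 4.

4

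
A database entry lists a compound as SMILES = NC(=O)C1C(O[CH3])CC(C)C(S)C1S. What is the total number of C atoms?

9

Count every carbon token in the SMILES (each C, including those in ring-closure positions and inside branches).
Carbon count: 9.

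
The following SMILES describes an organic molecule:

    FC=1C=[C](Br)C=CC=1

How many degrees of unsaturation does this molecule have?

4

Molecular formula: C6H4BrF.
DoU = (2C + 2 + N − H − X) / 2, where X is the halogen count and O/S are ignored.
    = (2·6 + 2 + 0 − 4 − 2) / 2 = 8 / 2 = 4.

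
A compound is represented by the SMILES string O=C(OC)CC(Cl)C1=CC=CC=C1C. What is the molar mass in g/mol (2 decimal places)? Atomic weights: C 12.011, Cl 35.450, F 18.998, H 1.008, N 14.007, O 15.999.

First, the molecular formula is C11H13ClO2 (counting implicit H from valence).
  C: 11 × 12.011 = 132.121
  Cl: 1 × 35.450 = 35.450
  H: 13 × 1.008 = 13.104
  O: 2 × 15.999 = 31.998
Sum: 11×12.011 + 1×35.450 + 13×1.008 + 2×15.999 = 212.673 → 212.67 g/mol.

212.67 g/mol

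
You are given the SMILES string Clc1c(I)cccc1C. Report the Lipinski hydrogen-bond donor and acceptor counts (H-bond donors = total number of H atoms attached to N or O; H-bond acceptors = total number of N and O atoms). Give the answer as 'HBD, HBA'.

0, 0

Donors: find every N or O and count the H atoms it carries.
  (no N or O atoms present)
Lipinski HBD = 0.
Acceptors: N atoms = 0, O atoms = 0 → HBA = 0.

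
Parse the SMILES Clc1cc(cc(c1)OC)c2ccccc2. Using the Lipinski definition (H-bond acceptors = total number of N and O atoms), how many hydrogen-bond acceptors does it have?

1

N atoms: 0; O atoms: 1.
Lipinski HBA = 0 + 1 = 1.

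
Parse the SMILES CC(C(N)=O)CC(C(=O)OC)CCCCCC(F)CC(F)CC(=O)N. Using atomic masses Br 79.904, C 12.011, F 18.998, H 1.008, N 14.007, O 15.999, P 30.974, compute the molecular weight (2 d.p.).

First, the molecular formula is C17H30F2N2O4 (counting implicit H from valence).
  C: 17 × 12.011 = 204.187
  F: 2 × 18.998 = 37.996
  H: 30 × 1.008 = 30.240
  N: 2 × 14.007 = 28.014
  O: 4 × 15.999 = 63.996
Sum: 17×12.011 + 2×18.998 + 30×1.008 + 2×14.007 + 4×15.999 = 364.433 → 364.43 g/mol.

364.43 g/mol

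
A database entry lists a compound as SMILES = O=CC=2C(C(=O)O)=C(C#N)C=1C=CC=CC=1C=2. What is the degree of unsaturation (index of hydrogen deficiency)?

11

Degree of unsaturation = (number of rings) + (number of π bonds).
Ring closures in the SMILES: 2.
π bonds: 7 double bonds (each 1 DoU), 1 triple bond (each 2 DoU) → 9 DoU from unsaturation.
Total DoU = 2 + 9 = 11.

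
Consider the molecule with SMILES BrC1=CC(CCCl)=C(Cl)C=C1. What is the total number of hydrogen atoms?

7

Walk through each heavy atom and fill implicit hydrogens from standard valence (C 4, N 3, O 2, S 2, halogen 1):
  atom 1: Br (halogen, monovalent) → 0 H
  atom 2: C, bond orders sum to 4 (valence 4) → 0 H
  atom 3: C, bond orders sum to 3 (valence 4) → 1 H
  atom 4: C, bond orders sum to 4 (valence 4) → 0 H
  atom 5: C, bond orders sum to 2 (valence 4) → 2 H
  atom 6: C, bond orders sum to 2 (valence 4) → 2 H
  atom 7: Cl (halogen, monovalent) → 0 H
  atom 8: C, bond orders sum to 4 (valence 4) → 0 H
  atom 9: Cl (halogen, monovalent) → 0 H
  atom 10: C, bond orders sum to 3 (valence 4) → 1 H
  atom 11: C, bond orders sum to 3 (valence 4) → 1 H
Total hydrogens: 7.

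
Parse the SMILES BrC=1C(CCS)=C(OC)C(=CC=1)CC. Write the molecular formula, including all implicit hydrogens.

Walk through each heavy atom and fill implicit hydrogens from standard valence (C 4, N 3, O 2, S 2, halogen 1):
  atom 1: Br (halogen, monovalent) → 0 H
  atom 2: C, bond orders sum to 4 (valence 4) → 0 H
  atom 3: C, bond orders sum to 4 (valence 4) → 0 H
  atom 4: C, bond orders sum to 2 (valence 4) → 2 H
  atom 5: C, bond orders sum to 2 (valence 4) → 2 H
  atom 6: S, bond orders sum to 1 (valence 2) → 1 H
  atom 7: C, bond orders sum to 4 (valence 4) → 0 H
  atom 8: O, bond orders sum to 2 (valence 2) → 0 H
  atom 9: C, bond orders sum to 1 (valence 4) → 3 H
  atom 10: C, bond orders sum to 4 (valence 4) → 0 H
  atom 11: C, bond orders sum to 3 (valence 4) → 1 H
  atom 12: C, bond orders sum to 3 (valence 4) → 1 H
  atom 13: C, bond orders sum to 2 (valence 4) → 2 H
  atom 14: C, bond orders sum to 1 (valence 4) → 3 H
Totals → C:11, H:15, Br:1, O:1, S:1.
In Hill order: C11H15BrOS.

C11H15BrOS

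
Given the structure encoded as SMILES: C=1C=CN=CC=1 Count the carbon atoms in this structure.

Count every carbon token in the SMILES (each C, including those in ring-closure positions and inside branches).
Carbon count: 5.

5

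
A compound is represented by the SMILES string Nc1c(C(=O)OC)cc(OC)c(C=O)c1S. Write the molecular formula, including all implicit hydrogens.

C10H11NO4S

Walk through each heavy atom and fill implicit hydrogens from standard valence (C 4, N 3, O 2, S 2, halogen 1); for lowercase aromatic atoms, an aromatic c carries 1 H when it has two neighbours and 0 H with three, and aromatic n carries 0 H:
  atom 1: N, bond orders sum to 1 (valence 3) → 2 H
  atom 2: aromatic c, 3 neighbours → 0 H
  atom 3: aromatic c, 3 neighbours → 0 H
  atom 4: C, bond orders sum to 4 (valence 4) → 0 H
  atom 5: O, bond orders sum to 2 (valence 2) → 0 H
  atom 6: O, bond orders sum to 2 (valence 2) → 0 H
  atom 7: C, bond orders sum to 1 (valence 4) → 3 H
  atom 8: aromatic c, 2 neighbours → 1 H
  atom 9: aromatic c, 3 neighbours → 0 H
  atom 10: O, bond orders sum to 2 (valence 2) → 0 H
  atom 11: C, bond orders sum to 1 (valence 4) → 3 H
  atom 12: aromatic c, 3 neighbours → 0 H
  atom 13: C, bond orders sum to 3 (valence 4) → 1 H
  atom 14: O, bond orders sum to 2 (valence 2) → 0 H
  atom 15: aromatic c, 3 neighbours → 0 H
  atom 16: S, bond orders sum to 1 (valence 2) → 1 H
Totals → C:10, H:11, N:1, O:4, S:1.
In Hill order: C10H11NO4S.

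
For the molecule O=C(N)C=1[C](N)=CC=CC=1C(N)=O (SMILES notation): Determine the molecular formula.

C8H9N3O2

Walk through each heavy atom and fill implicit hydrogens from standard valence (C 4, N 3, O 2, S 2, halogen 1):
  atom 1: O, bond orders sum to 2 (valence 2) → 0 H
  atom 2: C, bond orders sum to 4 (valence 4) → 0 H
  atom 3: N, bond orders sum to 1 (valence 3) → 2 H
  atom 4: C, bond orders sum to 4 (valence 4) → 0 H
  atom 5: C with explicit H count 0
  atom 6: N, bond orders sum to 1 (valence 3) → 2 H
  atom 7: C, bond orders sum to 3 (valence 4) → 1 H
  atom 8: C, bond orders sum to 3 (valence 4) → 1 H
  atom 9: C, bond orders sum to 3 (valence 4) → 1 H
  atom 10: C, bond orders sum to 4 (valence 4) → 0 H
  atom 11: C, bond orders sum to 4 (valence 4) → 0 H
  atom 12: N, bond orders sum to 1 (valence 3) → 2 H
  atom 13: O, bond orders sum to 2 (valence 2) → 0 H
Totals → C:8, H:9, N:3, O:2.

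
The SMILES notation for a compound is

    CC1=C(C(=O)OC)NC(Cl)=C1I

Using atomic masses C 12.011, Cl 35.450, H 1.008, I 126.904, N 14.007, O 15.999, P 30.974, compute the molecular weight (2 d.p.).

299.49 g/mol

First, the molecular formula is C7H7ClINO2 (counting implicit H from valence).
  C: 7 × 12.011 = 84.077
  Cl: 1 × 35.450 = 35.450
  H: 7 × 1.008 = 7.056
  I: 1 × 126.904 = 126.904
  N: 1 × 14.007 = 14.007
  O: 2 × 15.999 = 31.998
Sum: 7×12.011 + 1×35.450 + 7×1.008 + 1×126.904 + 1×14.007 + 2×15.999 = 299.492 → 299.49 g/mol.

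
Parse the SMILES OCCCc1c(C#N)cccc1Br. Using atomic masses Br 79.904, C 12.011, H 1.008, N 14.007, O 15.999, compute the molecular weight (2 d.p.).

First, the molecular formula is C10H10BrNO (counting implicit H from valence).
  Br: 1 × 79.904 = 79.904
  C: 10 × 12.011 = 120.110
  H: 10 × 1.008 = 10.080
  N: 1 × 14.007 = 14.007
  O: 1 × 15.999 = 15.999
Sum: 1×79.904 + 10×12.011 + 10×1.008 + 1×14.007 + 1×15.999 = 240.100 → 240.10 g/mol.

240.10 g/mol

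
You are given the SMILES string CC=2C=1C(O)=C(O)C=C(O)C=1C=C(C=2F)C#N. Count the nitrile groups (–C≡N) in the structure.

The nitrile motif appears at heavy-atom position 16 in the SMILES.
Other groups present: 3 hydroxyl.
Nitrile count: 1.

1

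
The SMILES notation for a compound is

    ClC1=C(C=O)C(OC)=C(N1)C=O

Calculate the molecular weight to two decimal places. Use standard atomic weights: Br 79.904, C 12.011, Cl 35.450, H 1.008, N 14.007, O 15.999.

187.58 g/mol

First, the molecular formula is C7H6ClNO3 (counting implicit H from valence).
  C: 7 × 12.011 = 84.077
  Cl: 1 × 35.450 = 35.450
  H: 6 × 1.008 = 6.048
  N: 1 × 14.007 = 14.007
  O: 3 × 15.999 = 47.997
Sum: 7×12.011 + 1×35.450 + 6×1.008 + 1×14.007 + 3×15.999 = 187.579 → 187.58 g/mol.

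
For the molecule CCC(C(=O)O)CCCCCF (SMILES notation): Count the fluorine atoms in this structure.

1

Scan the SMILES for F atoms (remember two-letter symbols like Cl and Br are single atoms).
Fluorine count: 1.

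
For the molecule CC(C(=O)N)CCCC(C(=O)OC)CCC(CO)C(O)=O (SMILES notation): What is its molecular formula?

C14H25NO6

Walk through each heavy atom and fill implicit hydrogens from standard valence (C 4, N 3, O 2, S 2, halogen 1):
  atom 1: C, bond orders sum to 1 (valence 4) → 3 H
  atom 2: C, bond orders sum to 3 (valence 4) → 1 H
  atom 3: C, bond orders sum to 4 (valence 4) → 0 H
  atom 4: O, bond orders sum to 2 (valence 2) → 0 H
  atom 5: N, bond orders sum to 1 (valence 3) → 2 H
  atom 6: C, bond orders sum to 2 (valence 4) → 2 H
  atom 7: C, bond orders sum to 2 (valence 4) → 2 H
  atom 8: C, bond orders sum to 2 (valence 4) → 2 H
  atom 9: C, bond orders sum to 3 (valence 4) → 1 H
  atom 10: C, bond orders sum to 4 (valence 4) → 0 H
  atom 11: O, bond orders sum to 2 (valence 2) → 0 H
  atom 12: O, bond orders sum to 2 (valence 2) → 0 H
  atom 13: C, bond orders sum to 1 (valence 4) → 3 H
  atom 14: C, bond orders sum to 2 (valence 4) → 2 H
  atom 15: C, bond orders sum to 2 (valence 4) → 2 H
  atom 16: C, bond orders sum to 3 (valence 4) → 1 H
  atom 17: C, bond orders sum to 2 (valence 4) → 2 H
  atom 18: O, bond orders sum to 1 (valence 2) → 1 H
  atom 19: C, bond orders sum to 4 (valence 4) → 0 H
  atom 20: O, bond orders sum to 1 (valence 2) → 1 H
  atom 21: O, bond orders sum to 2 (valence 2) → 0 H
Totals → C:14, H:25, N:1, O:6.
In Hill order: C14H25NO6.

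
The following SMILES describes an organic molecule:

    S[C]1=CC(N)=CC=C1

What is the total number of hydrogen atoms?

7

Walk through each heavy atom and fill implicit hydrogens from standard valence (C 4, N 3, O 2, S 2, halogen 1):
  atom 1: S, bond orders sum to 1 (valence 2) → 1 H
  atom 2: C with explicit H count 0
  atom 3: C, bond orders sum to 3 (valence 4) → 1 H
  atom 4: C, bond orders sum to 4 (valence 4) → 0 H
  atom 5: N, bond orders sum to 1 (valence 3) → 2 H
  atom 6: C, bond orders sum to 3 (valence 4) → 1 H
  atom 7: C, bond orders sum to 3 (valence 4) → 1 H
  atom 8: C, bond orders sum to 3 (valence 4) → 1 H
Total hydrogens: 7.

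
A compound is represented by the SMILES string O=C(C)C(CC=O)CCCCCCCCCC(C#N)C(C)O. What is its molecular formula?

C18H31NO3

Walk through each heavy atom and fill implicit hydrogens from standard valence (C 4, N 3, O 2, S 2, halogen 1):
  atom 1: O, bond orders sum to 2 (valence 2) → 0 H
  atom 2: C, bond orders sum to 4 (valence 4) → 0 H
  atom 3: C, bond orders sum to 1 (valence 4) → 3 H
  atom 4: C, bond orders sum to 3 (valence 4) → 1 H
  atom 5: C, bond orders sum to 2 (valence 4) → 2 H
  atom 6: C, bond orders sum to 3 (valence 4) → 1 H
  atom 7: O, bond orders sum to 2 (valence 2) → 0 H
  atom 8: C, bond orders sum to 2 (valence 4) → 2 H
  atom 9: C, bond orders sum to 2 (valence 4) → 2 H
  atom 10: C, bond orders sum to 2 (valence 4) → 2 H
  atom 11: C, bond orders sum to 2 (valence 4) → 2 H
  atom 12: C, bond orders sum to 2 (valence 4) → 2 H
  atom 13: C, bond orders sum to 2 (valence 4) → 2 H
  atom 14: C, bond orders sum to 2 (valence 4) → 2 H
  atom 15: C, bond orders sum to 2 (valence 4) → 2 H
  atom 16: C, bond orders sum to 2 (valence 4) → 2 H
  atom 17: C, bond orders sum to 3 (valence 4) → 1 H
  atom 18: C, bond orders sum to 4 (valence 4) → 0 H
  atom 19: N, bond orders sum to 3 (valence 3) → 0 H
  atom 20: C, bond orders sum to 3 (valence 4) → 1 H
  atom 21: C, bond orders sum to 1 (valence 4) → 3 H
  atom 22: O, bond orders sum to 1 (valence 2) → 1 H
Totals → C:18, H:31, N:1, O:3.
In Hill order: C18H31NO3.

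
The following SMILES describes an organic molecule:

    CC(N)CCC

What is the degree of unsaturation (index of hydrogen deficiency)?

0

Degree of unsaturation = (number of rings) + (number of π bonds).
Ring closures in the SMILES: 0.
π bonds: none → 0 DoU from unsaturation.
Total DoU = 0 + 0 = 0.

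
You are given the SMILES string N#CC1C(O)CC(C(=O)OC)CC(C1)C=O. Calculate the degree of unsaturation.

5

Degree of unsaturation = (number of rings) + (number of π bonds).
Ring closures in the SMILES: 1.
π bonds: 2 double bonds (each 1 DoU), 1 triple bond (each 2 DoU) → 4 DoU from unsaturation.
Total DoU = 1 + 4 = 5.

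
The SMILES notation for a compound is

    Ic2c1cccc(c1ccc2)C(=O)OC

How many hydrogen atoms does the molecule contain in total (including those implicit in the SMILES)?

9

Walk through each heavy atom and fill implicit hydrogens from standard valence (C 4, N 3, O 2, S 2, halogen 1); for lowercase aromatic atoms, an aromatic c carries 1 H when it has two neighbours and 0 H with three, and aromatic n carries 0 H:
  atom 1: I (halogen, monovalent) → 0 H
  atom 2: aromatic c, 3 neighbours → 0 H
  atom 3: aromatic c, 3 neighbours → 0 H
  atom 4: aromatic c, 2 neighbours → 1 H
  atom 5: aromatic c, 2 neighbours → 1 H
  atom 6: aromatic c, 2 neighbours → 1 H
  atom 7: aromatic c, 3 neighbours → 0 H
  atom 8: aromatic c, 3 neighbours → 0 H
  atom 9: aromatic c, 2 neighbours → 1 H
  atom 10: aromatic c, 2 neighbours → 1 H
  atom 11: aromatic c, 2 neighbours → 1 H
  atom 12: C, bond orders sum to 4 (valence 4) → 0 H
  atom 13: O, bond orders sum to 2 (valence 2) → 0 H
  atom 14: O, bond orders sum to 2 (valence 2) → 0 H
  atom 15: C, bond orders sum to 1 (valence 4) → 3 H
Total hydrogens: 9.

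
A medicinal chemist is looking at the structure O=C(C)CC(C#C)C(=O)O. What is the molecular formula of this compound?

Walk through each heavy atom and fill implicit hydrogens from standard valence (C 4, N 3, O 2, S 2, halogen 1):
  atom 1: O, bond orders sum to 2 (valence 2) → 0 H
  atom 2: C, bond orders sum to 4 (valence 4) → 0 H
  atom 3: C, bond orders sum to 1 (valence 4) → 3 H
  atom 4: C, bond orders sum to 2 (valence 4) → 2 H
  atom 5: C, bond orders sum to 3 (valence 4) → 1 H
  atom 6: C, bond orders sum to 4 (valence 4) → 0 H
  atom 7: C, bond orders sum to 3 (valence 4) → 1 H
  atom 8: C, bond orders sum to 4 (valence 4) → 0 H
  atom 9: O, bond orders sum to 2 (valence 2) → 0 H
  atom 10: O, bond orders sum to 1 (valence 2) → 1 H
Totals → C:7, H:8, O:3.
In Hill order: C7H8O3.

C7H8O3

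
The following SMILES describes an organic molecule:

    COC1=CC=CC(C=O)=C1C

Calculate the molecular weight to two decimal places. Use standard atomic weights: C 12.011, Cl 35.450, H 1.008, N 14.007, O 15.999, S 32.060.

150.18 g/mol

First, the molecular formula is C9H10O2 (counting implicit H from valence).
  C: 9 × 12.011 = 108.099
  H: 10 × 1.008 = 10.080
  O: 2 × 15.999 = 31.998
Sum: 9×12.011 + 10×1.008 + 2×15.999 = 150.177 → 150.18 g/mol.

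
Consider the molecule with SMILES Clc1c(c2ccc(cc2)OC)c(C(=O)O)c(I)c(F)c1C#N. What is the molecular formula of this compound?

C15H8ClFINO3

Walk through each heavy atom and fill implicit hydrogens from standard valence (C 4, N 3, O 2, S 2, halogen 1); for lowercase aromatic atoms, an aromatic c carries 1 H when it has two neighbours and 0 H with three, and aromatic n carries 0 H:
  atom 1: Cl (halogen, monovalent) → 0 H
  atom 2: aromatic c, 3 neighbours → 0 H
  atom 3: aromatic c, 3 neighbours → 0 H
  atom 4: aromatic c, 3 neighbours → 0 H
  atom 5: aromatic c, 2 neighbours → 1 H
  atom 6: aromatic c, 2 neighbours → 1 H
  atom 7: aromatic c, 3 neighbours → 0 H
  atom 8: aromatic c, 2 neighbours → 1 H
  atom 9: aromatic c, 2 neighbours → 1 H
  atom 10: O, bond orders sum to 2 (valence 2) → 0 H
  atom 11: C, bond orders sum to 1 (valence 4) → 3 H
  atom 12: aromatic c, 3 neighbours → 0 H
  atom 13: C, bond orders sum to 4 (valence 4) → 0 H
  atom 14: O, bond orders sum to 2 (valence 2) → 0 H
  atom 15: O, bond orders sum to 1 (valence 2) → 1 H
  atom 16: aromatic c, 3 neighbours → 0 H
  atom 17: I (halogen, monovalent) → 0 H
  atom 18: aromatic c, 3 neighbours → 0 H
  atom 19: F (halogen, monovalent) → 0 H
  atom 20: aromatic c, 3 neighbours → 0 H
  atom 21: C, bond orders sum to 4 (valence 4) → 0 H
  atom 22: N, bond orders sum to 3 (valence 3) → 0 H
Totals → C:15, H:8, Cl:1, F:1, I:1, N:1, O:3.
In Hill order: C15H8ClFINO3.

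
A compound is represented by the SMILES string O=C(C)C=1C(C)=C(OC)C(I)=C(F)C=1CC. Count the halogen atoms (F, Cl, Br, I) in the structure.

2

Halogen atoms appear at heavy-atom positions 11, 13 (1×F, 1×I).
Other groups present: 1 ether, 1 ketone.
Halogen count: 2.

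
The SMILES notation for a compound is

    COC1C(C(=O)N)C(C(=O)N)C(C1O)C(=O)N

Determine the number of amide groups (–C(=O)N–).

3

The amide motif appears at heavy-atom positions 5, 9, 15 in the SMILES.
Other groups present: 1 ether, 1 hydroxyl.
Amide count: 3.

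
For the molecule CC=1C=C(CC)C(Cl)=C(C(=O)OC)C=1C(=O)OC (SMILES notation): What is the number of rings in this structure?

1

In SMILES, each pair of matching ring-closure digits denotes one ring-closing bond; the number of such bonds equals the number of independent rings.
Ring-closure bonds here: 1.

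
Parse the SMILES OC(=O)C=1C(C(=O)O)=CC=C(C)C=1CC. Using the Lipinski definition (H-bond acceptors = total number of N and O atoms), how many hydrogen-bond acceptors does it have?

4

N atoms: 0; O atoms: 4.
Lipinski HBA = 0 + 4 = 4.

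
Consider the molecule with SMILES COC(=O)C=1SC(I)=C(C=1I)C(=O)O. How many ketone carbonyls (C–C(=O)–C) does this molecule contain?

0

Scan the SMILES for the ketone motif — none present.
Groups that are present: 1 carboxylic acid, 1 ester.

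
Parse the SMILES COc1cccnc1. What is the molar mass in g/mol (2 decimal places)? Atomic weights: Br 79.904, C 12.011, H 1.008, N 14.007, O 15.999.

109.13 g/mol

First, the molecular formula is C6H7NO (counting implicit H from valence).
  C: 6 × 12.011 = 72.066
  H: 7 × 1.008 = 7.056
  N: 1 × 14.007 = 14.007
  O: 1 × 15.999 = 15.999
Sum: 6×12.011 + 7×1.008 + 1×14.007 + 1×15.999 = 109.128 → 109.13 g/mol.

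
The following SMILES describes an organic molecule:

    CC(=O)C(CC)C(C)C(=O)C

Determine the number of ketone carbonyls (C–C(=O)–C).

2

The ketone motif appears at heavy-atom positions 2, 9 in the SMILES.
Ketone count: 2.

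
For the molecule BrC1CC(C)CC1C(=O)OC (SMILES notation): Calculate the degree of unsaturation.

2

Molecular formula: C8H13BrO2.
DoU = (2C + 2 + N − H − X) / 2, where X is the halogen count and O/S are ignored.
    = (2·8 + 2 + 0 − 13 − 1) / 2 = 4 / 2 = 2.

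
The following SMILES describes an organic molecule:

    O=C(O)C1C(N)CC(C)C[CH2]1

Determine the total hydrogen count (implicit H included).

Walk through each heavy atom and fill implicit hydrogens from standard valence (C 4, N 3, O 2, S 2, halogen 1):
  atom 1: O, bond orders sum to 2 (valence 2) → 0 H
  atom 2: C, bond orders sum to 4 (valence 4) → 0 H
  atom 3: O, bond orders sum to 1 (valence 2) → 1 H
  atom 4: C, bond orders sum to 3 (valence 4) → 1 H
  atom 5: C, bond orders sum to 3 (valence 4) → 1 H
  atom 6: N, bond orders sum to 1 (valence 3) → 2 H
  atom 7: C, bond orders sum to 2 (valence 4) → 2 H
  atom 8: C, bond orders sum to 3 (valence 4) → 1 H
  atom 9: C, bond orders sum to 1 (valence 4) → 3 H
  atom 10: C, bond orders sum to 2 (valence 4) → 2 H
  atom 11: C with explicit H count 2
Total hydrogens: 15.

15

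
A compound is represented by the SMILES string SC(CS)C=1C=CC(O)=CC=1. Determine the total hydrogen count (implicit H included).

10

Walk through each heavy atom and fill implicit hydrogens from standard valence (C 4, N 3, O 2, S 2, halogen 1):
  atom 1: S, bond orders sum to 1 (valence 2) → 1 H
  atom 2: C, bond orders sum to 3 (valence 4) → 1 H
  atom 3: C, bond orders sum to 2 (valence 4) → 2 H
  atom 4: S, bond orders sum to 1 (valence 2) → 1 H
  atom 5: C, bond orders sum to 4 (valence 4) → 0 H
  atom 6: C, bond orders sum to 3 (valence 4) → 1 H
  atom 7: C, bond orders sum to 3 (valence 4) → 1 H
  atom 8: C, bond orders sum to 4 (valence 4) → 0 H
  atom 9: O, bond orders sum to 1 (valence 2) → 1 H
  atom 10: C, bond orders sum to 3 (valence 4) → 1 H
  atom 11: C, bond orders sum to 3 (valence 4) → 1 H
Total hydrogens: 10.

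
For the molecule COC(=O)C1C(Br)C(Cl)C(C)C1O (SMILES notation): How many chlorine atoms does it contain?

Scan the SMILES for Cl atoms (remember two-letter symbols like Cl and Br are single atoms).
Chlorine count: 1.

1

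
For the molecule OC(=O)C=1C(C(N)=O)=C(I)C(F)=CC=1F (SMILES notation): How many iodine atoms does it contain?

1

Scan the SMILES for I atoms (remember two-letter symbols like Cl and Br are single atoms).
Iodine count: 1.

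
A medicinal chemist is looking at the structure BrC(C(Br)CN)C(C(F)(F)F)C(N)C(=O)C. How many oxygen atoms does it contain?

1

Scan the SMILES for O atoms (remember two-letter symbols like Cl and Br are single atoms).
Oxygen count: 1.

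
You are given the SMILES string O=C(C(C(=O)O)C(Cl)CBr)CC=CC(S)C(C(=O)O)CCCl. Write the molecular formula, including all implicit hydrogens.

Walk through each heavy atom and fill implicit hydrogens from standard valence (C 4, N 3, O 2, S 2, halogen 1):
  atom 1: O, bond orders sum to 2 (valence 2) → 0 H
  atom 2: C, bond orders sum to 4 (valence 4) → 0 H
  atom 3: C, bond orders sum to 3 (valence 4) → 1 H
  atom 4: C, bond orders sum to 4 (valence 4) → 0 H
  atom 5: O, bond orders sum to 2 (valence 2) → 0 H
  atom 6: O, bond orders sum to 1 (valence 2) → 1 H
  atom 7: C, bond orders sum to 3 (valence 4) → 1 H
  atom 8: Cl (halogen, monovalent) → 0 H
  atom 9: C, bond orders sum to 2 (valence 4) → 2 H
  atom 10: Br (halogen, monovalent) → 0 H
  atom 11: C, bond orders sum to 2 (valence 4) → 2 H
  atom 12: C, bond orders sum to 3 (valence 4) → 1 H
  atom 13: C, bond orders sum to 3 (valence 4) → 1 H
  atom 14: C, bond orders sum to 3 (valence 4) → 1 H
  atom 15: S, bond orders sum to 1 (valence 2) → 1 H
  atom 16: C, bond orders sum to 3 (valence 4) → 1 H
  atom 17: C, bond orders sum to 4 (valence 4) → 0 H
  atom 18: O, bond orders sum to 2 (valence 2) → 0 H
  atom 19: O, bond orders sum to 1 (valence 2) → 1 H
  atom 20: C, bond orders sum to 2 (valence 4) → 2 H
  atom 21: C, bond orders sum to 2 (valence 4) → 2 H
  atom 22: Cl (halogen, monovalent) → 0 H
Totals → C:13, H:17, Br:1, Cl:2, O:5, S:1.
In Hill order: C13H17BrCl2O5S.

C13H17BrCl2O5S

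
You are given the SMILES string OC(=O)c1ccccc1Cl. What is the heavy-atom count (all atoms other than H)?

Every atom symbol written in the SMILES (organic subset) is one heavy atom; implicit H are not written.
Heavy atoms by element → C:7, Cl:1, O:2.
Total: 10.

10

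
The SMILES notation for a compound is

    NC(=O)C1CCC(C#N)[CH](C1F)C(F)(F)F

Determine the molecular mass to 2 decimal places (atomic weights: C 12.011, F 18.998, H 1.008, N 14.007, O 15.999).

238.18 g/mol

First, the molecular formula is C9H10F4N2O (counting implicit H from valence).
  C: 9 × 12.011 = 108.099
  F: 4 × 18.998 = 75.992
  H: 10 × 1.008 = 10.080
  N: 2 × 14.007 = 28.014
  O: 1 × 15.999 = 15.999
Sum: 9×12.011 + 4×18.998 + 10×1.008 + 2×14.007 + 1×15.999 = 238.184 → 238.18 g/mol.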